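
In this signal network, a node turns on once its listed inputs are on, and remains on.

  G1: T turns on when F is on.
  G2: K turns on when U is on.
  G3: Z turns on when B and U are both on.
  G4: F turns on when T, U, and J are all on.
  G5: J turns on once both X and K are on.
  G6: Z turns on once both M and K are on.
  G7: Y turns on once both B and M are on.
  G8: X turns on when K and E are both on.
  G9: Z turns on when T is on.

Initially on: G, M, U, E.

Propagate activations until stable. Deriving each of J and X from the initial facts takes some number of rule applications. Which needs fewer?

X

X: U is on, so K turns on (G2). K and E are on, so X turns on (G8). [2 rule applications]
J: U is on, so K turns on (G2). K and E are on, so X turns on (G8). G5: X and K on → J on. [3 rule applications]
X needs fewer.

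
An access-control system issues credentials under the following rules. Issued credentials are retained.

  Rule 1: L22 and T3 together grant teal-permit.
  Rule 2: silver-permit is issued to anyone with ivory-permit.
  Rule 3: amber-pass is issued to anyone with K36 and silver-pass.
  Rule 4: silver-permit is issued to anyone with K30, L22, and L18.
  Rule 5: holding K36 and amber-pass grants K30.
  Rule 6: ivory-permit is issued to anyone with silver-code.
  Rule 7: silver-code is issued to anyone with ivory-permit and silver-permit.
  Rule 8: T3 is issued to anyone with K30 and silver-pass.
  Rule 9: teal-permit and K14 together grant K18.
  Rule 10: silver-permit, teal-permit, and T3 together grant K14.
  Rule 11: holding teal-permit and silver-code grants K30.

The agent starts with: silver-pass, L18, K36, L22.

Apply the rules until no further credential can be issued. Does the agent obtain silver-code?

No

silver-code would need ivory-permit and silver-permit (Rule 7), but ivory-permit is never granted.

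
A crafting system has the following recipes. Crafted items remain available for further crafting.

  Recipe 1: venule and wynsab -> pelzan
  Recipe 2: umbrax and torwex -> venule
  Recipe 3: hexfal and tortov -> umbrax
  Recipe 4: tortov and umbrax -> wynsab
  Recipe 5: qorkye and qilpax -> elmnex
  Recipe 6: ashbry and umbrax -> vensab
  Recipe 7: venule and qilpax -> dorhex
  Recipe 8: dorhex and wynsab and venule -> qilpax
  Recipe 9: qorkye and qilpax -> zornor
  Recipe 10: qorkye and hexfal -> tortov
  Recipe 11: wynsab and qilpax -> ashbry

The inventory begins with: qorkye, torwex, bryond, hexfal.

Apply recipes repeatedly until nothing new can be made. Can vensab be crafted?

No

vensab would need ashbry and umbrax (Recipe 6), but ashbry is never obtained.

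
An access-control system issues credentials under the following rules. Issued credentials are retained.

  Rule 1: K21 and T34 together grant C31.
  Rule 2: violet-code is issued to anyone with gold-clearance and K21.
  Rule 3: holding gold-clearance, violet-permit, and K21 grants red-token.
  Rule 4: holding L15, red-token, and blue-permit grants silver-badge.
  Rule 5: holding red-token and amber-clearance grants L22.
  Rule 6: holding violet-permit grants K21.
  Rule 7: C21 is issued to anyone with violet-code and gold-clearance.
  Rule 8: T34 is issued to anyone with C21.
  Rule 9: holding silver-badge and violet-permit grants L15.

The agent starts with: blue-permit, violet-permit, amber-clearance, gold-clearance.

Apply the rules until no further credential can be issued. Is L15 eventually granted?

No

L15 would need silver-badge and violet-permit (Rule 9), but silver-badge is never granted.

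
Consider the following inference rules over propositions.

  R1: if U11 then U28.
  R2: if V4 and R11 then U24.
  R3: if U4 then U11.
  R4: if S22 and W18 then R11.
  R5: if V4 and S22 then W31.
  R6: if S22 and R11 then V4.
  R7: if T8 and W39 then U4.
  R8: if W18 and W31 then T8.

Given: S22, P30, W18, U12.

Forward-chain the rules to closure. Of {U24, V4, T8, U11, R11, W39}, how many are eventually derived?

S22 and W18 hold, so R11 follows (R4).
From S22 and R11, R6 gives V4.
From V4 and R11, R2 gives U24.
V4 and S22 hold, so W31 follows (R5).
From W18 and W31, R8 gives T8.
U24: reached.
V4: reached.
T8: reached.
U11 would need U4 (R3), but U4 is never established.
R11: reached.
No rule produces W39, and it is not given.
Reached: U24, V4, T8, and R11 — 4 of the 6.

4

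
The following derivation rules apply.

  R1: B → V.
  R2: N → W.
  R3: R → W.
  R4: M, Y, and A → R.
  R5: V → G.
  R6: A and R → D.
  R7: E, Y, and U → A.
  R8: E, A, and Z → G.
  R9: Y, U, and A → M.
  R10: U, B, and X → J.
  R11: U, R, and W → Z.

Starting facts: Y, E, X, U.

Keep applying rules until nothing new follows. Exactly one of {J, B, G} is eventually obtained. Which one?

G

E, Y, and U hold, so A follows (R7).
From Y, U, and A, R9 gives M.
From M, Y, and A, R4 gives R.
From R, R3 gives W.
From U, R, and W, R11 gives Z.
From E, A, and Z, R8 gives G.
J would need U, B, and X (R10), but B is never established. No rule produces B, and it is not given.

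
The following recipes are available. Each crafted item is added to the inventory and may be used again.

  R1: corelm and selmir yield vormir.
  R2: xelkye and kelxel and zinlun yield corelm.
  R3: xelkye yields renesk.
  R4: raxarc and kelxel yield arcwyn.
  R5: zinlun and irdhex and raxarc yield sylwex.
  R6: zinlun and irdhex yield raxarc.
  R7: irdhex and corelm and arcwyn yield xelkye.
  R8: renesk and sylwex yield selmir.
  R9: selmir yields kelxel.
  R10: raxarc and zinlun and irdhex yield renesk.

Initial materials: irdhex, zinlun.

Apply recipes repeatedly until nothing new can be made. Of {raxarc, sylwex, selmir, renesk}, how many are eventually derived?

4

Using R6, zinlun and irdhex make raxarc.
zinlun and irdhex and raxarc → sylwex (R5).
raxarc and zinlun and irdhex → renesk (R10).
Using R8, renesk and sylwex make selmir.
raxarc: reached.
sylwex: reached.
selmir: reached.
renesk: reached.
All 4 are reached.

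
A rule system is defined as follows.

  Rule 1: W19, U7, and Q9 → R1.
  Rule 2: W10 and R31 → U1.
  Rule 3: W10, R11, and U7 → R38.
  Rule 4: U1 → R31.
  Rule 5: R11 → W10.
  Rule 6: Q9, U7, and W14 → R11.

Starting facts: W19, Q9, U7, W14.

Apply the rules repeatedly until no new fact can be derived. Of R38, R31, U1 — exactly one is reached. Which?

R38

Q9, U7, and W14 hold, so R11 follows (Rule 6).
From R11, Rule 5 gives W10.
W10, R11, and U7 hold, so R38 follows (Rule 3).
R31 would need U1 (Rule 4), but U1 is never established. U1 would need W10 and R31 (Rule 2), but R31 is never established.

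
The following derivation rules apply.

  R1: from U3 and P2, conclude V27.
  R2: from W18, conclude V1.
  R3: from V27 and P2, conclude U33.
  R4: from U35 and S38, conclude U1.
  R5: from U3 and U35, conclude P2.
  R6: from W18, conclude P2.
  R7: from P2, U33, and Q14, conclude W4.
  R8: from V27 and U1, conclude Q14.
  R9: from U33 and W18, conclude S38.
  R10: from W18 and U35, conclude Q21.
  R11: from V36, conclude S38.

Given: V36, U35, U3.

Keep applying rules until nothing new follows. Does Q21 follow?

No

Q21 would need W18 and U35 (R10), but W18 is never established.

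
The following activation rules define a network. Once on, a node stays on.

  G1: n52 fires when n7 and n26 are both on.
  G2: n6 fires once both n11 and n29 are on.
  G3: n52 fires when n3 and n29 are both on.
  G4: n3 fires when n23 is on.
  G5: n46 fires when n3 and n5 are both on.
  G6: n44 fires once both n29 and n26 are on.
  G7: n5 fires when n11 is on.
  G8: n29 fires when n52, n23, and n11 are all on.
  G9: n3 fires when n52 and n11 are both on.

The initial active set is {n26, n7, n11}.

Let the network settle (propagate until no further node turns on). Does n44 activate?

n44 would need n29 and n26 (G6), but n29 never turns on.

No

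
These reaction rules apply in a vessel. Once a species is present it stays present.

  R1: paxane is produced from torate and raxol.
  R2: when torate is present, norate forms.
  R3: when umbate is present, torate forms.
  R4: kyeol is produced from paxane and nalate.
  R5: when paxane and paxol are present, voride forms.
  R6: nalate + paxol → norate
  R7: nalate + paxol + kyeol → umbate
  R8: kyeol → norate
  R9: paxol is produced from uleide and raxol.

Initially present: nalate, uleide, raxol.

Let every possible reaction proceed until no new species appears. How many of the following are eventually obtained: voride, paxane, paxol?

uleide and raxol present → paxol forms (R9).
voride would need paxane and paxol (R5), but paxane never forms.
paxane would need torate and raxol (R1), but torate never forms.
paxol: reached.
Reached: paxol — 1 of the 3.

1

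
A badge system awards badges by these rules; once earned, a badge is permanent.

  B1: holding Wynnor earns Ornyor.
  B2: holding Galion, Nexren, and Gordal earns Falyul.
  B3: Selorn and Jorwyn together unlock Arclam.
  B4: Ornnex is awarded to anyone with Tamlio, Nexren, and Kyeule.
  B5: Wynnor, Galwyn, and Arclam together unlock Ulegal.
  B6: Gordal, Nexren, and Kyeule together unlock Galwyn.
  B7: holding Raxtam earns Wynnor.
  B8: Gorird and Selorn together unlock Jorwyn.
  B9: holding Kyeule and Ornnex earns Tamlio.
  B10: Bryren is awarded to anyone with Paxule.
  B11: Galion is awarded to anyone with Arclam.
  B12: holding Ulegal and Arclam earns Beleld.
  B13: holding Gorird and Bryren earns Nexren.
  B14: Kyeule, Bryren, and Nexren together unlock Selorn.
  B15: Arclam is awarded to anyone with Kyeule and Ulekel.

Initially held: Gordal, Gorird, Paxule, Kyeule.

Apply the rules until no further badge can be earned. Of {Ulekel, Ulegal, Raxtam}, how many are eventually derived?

No rule produces Ulekel, and it is not given.
Ulegal would need Wynnor, Galwyn, and Arclam (B5), but Wynnor is never earned.
No rule produces Raxtam, and it is not given.
None of the 3 are reached.

0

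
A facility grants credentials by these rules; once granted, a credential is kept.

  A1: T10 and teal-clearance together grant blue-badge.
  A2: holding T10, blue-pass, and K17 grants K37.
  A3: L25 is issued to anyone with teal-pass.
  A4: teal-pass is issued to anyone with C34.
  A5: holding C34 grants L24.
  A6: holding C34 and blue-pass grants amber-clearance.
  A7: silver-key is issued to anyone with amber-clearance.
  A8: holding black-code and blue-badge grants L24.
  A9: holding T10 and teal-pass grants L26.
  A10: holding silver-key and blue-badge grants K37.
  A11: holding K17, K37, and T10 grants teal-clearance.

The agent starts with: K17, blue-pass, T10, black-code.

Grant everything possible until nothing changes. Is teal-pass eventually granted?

No

teal-pass would need C34 (A4), but C34 is never granted.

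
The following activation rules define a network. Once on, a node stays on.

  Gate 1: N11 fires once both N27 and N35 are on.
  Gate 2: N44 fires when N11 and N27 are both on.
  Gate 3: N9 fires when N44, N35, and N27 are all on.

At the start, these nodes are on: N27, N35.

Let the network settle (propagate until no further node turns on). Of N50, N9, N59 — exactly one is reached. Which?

Gate 1: N27 and N35 on → N11 on.
Gate 2: N11 and N27 on → N44 on.
N44, N35, and N27 are on, so N9 fires (Gate 3).
No rule produces N50, and it is not given. No rule produces N59, and it is not given.

N9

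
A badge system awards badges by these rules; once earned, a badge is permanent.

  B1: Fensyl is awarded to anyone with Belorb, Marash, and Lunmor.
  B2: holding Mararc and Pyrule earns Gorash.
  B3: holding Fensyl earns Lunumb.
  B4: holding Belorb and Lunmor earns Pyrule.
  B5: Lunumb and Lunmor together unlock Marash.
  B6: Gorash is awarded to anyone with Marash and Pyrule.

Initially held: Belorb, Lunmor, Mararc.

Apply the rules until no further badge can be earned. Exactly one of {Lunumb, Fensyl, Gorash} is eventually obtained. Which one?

With Belorb and Lunmor, Pyrule is earned (B4).
With Mararc and Pyrule, Gorash is earned (B2).
Lunumb would need Fensyl (B3), but Fensyl is never earned. Fensyl would need Belorb, Marash, and Lunmor (B1), but Marash is never earned.

Gorash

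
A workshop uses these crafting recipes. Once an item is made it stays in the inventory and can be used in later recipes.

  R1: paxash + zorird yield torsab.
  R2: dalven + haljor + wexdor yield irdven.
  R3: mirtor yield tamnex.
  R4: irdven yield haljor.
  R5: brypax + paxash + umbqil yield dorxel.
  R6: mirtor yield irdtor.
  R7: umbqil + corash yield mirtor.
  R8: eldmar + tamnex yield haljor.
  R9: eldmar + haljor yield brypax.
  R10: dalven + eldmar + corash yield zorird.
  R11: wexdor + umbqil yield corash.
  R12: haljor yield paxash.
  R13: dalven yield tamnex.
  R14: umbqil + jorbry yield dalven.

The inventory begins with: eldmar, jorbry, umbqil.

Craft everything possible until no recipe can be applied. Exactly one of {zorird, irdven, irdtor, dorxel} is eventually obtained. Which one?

dorxel

umbqil + jorbry → dalven (R14).
dalven → tamnex (R13).
Using R8, eldmar and tamnex make haljor.
haljor → paxash (R12).
eldmar + haljor → brypax (R9).
brypax + paxash + umbqil → dorxel (R5).
irdtor would need mirtor (R6), but mirtor is never obtained. irdven would need dalven, haljor, and wexdor (R2), but wexdor is never obtained. zorird would need dalven, eldmar, and corash (R10), but corash is never obtained.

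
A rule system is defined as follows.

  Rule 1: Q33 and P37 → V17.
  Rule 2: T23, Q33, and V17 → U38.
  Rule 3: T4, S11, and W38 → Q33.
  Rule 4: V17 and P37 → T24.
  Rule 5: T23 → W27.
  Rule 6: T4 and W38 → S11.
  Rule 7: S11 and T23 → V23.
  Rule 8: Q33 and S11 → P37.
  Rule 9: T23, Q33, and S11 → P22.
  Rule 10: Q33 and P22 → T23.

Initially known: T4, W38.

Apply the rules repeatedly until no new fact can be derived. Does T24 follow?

Yes

T4 and W38 hold, so S11 follows (Rule 6).
From T4, S11, and W38, Rule 3 gives Q33.
Q33 and S11 hold, so P37 follows (Rule 8).
From Q33 and P37, Rule 1 gives V17.
From V17 and P37, Rule 4 gives T24.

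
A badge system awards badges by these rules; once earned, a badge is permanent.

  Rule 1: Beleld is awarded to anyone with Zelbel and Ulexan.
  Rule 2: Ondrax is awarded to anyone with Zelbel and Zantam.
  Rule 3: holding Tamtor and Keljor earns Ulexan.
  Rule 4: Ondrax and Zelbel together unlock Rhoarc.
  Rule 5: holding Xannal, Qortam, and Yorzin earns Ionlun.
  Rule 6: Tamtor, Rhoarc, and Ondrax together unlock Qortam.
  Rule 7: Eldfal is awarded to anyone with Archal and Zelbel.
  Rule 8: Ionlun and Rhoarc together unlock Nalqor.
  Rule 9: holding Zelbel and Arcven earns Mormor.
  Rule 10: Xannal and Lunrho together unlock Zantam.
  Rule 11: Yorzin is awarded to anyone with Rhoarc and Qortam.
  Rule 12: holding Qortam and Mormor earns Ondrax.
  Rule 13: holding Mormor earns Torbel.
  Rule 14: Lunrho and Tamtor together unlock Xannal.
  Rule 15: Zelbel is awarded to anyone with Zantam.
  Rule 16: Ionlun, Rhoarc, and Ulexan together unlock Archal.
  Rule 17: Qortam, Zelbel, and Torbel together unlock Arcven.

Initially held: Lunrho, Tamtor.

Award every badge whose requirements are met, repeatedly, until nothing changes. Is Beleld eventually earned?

Beleld would need Zelbel and Ulexan (Rule 1), but Ulexan is never earned.

No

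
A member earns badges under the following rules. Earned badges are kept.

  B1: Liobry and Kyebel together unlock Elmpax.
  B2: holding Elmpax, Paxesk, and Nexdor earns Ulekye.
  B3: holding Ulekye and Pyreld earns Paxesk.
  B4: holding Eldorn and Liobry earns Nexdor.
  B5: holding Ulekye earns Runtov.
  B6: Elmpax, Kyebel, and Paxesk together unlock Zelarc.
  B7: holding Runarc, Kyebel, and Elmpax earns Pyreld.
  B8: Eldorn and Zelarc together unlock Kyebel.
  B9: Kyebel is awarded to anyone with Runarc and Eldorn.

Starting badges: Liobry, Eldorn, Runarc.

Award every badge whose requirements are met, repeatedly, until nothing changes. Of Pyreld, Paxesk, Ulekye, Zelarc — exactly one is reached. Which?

With Runarc and Eldorn, Kyebel is earned (B9).
With Liobry and Kyebel, Elmpax is earned (B1).
With Runarc, Kyebel, and Elmpax, Pyreld is earned (B7).
Ulekye would need Elmpax, Paxesk, and Nexdor (B2), but Paxesk is never earned. Zelarc would need Elmpax, Kyebel, and Paxesk (B6), but Paxesk is never earned. Paxesk would need Ulekye and Pyreld (B3), but Ulekye is never earned.

Pyreld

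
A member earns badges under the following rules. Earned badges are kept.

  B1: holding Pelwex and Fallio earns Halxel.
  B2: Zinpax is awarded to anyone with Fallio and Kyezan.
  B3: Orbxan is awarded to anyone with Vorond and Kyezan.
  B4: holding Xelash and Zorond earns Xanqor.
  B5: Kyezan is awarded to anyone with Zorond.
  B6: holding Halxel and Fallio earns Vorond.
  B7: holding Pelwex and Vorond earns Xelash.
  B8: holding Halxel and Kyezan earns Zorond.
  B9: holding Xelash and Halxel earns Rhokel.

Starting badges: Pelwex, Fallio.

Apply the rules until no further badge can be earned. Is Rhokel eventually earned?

With Pelwex and Fallio, Halxel is earned (B1).
With Halxel and Fallio, Vorond is earned (B6).
With Pelwex and Vorond, Xelash is earned (B7).
With Xelash and Halxel, Rhokel is earned (B9).

Yes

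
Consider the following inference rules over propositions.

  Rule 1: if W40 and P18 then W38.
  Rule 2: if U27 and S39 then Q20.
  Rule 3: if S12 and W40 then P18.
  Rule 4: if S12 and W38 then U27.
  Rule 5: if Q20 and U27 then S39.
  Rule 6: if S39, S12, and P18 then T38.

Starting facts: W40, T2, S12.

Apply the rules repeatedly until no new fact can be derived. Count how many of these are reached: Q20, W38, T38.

From S12 and W40, Rule 3 gives P18.
W40 and P18 hold, so W38 follows (Rule 1).
Q20 would need U27 and S39 (Rule 2), but S39 is never established.
W38: reached.
T38 would need S39, S12, and P18 (Rule 6), but S39 is never established.
Reached: W38 — 1 of the 3.

1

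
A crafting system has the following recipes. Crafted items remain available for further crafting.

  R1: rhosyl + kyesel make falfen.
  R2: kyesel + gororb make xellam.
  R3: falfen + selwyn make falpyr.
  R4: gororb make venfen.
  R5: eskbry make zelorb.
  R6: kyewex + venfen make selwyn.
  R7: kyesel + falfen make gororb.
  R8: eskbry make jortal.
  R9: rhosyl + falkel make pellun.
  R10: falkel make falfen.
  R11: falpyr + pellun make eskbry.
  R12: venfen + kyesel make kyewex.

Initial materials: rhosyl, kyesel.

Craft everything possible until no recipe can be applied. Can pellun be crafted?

No

pellun would need rhosyl and falkel (R9), but falkel is never obtained.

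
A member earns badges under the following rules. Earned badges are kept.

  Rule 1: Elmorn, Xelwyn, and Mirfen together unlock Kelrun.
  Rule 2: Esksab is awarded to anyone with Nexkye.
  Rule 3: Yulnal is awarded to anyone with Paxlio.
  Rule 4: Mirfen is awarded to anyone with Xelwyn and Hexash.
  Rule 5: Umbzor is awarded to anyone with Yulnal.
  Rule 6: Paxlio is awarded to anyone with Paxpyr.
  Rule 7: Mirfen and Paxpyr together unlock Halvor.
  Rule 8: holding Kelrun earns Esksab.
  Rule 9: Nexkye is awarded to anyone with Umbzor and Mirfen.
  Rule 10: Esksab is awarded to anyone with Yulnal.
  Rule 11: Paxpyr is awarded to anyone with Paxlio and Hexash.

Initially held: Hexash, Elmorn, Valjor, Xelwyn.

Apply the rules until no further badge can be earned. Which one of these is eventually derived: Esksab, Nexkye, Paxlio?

With Xelwyn and Hexash, Mirfen is earned (Rule 4).
With Elmorn, Xelwyn, and Mirfen, Kelrun is earned (Rule 1).
With Kelrun, Esksab is earned (Rule 8).
Nexkye would need Umbzor and Mirfen (Rule 9), but Umbzor is never earned. Paxlio would need Paxpyr (Rule 6), but Paxpyr is never earned.

Esksab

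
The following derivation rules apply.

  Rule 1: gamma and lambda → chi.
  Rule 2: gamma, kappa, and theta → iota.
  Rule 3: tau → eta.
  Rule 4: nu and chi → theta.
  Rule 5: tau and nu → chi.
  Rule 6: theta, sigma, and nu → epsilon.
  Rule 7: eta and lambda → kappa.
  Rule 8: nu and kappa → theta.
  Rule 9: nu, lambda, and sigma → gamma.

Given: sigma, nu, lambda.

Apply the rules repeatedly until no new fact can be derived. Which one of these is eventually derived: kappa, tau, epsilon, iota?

nu, lambda, and sigma hold, so gamma follows (Rule 9).
gamma and lambda hold, so chi follows (Rule 1).
From nu and chi, Rule 4 gives theta.
theta, sigma, and nu hold, so epsilon follows (Rule 6).
kappa would need eta and lambda (Rule 7), but eta is never established. No rule produces tau, and it is not given. iota would need gamma, kappa, and theta (Rule 2), but kappa is never established.

epsilon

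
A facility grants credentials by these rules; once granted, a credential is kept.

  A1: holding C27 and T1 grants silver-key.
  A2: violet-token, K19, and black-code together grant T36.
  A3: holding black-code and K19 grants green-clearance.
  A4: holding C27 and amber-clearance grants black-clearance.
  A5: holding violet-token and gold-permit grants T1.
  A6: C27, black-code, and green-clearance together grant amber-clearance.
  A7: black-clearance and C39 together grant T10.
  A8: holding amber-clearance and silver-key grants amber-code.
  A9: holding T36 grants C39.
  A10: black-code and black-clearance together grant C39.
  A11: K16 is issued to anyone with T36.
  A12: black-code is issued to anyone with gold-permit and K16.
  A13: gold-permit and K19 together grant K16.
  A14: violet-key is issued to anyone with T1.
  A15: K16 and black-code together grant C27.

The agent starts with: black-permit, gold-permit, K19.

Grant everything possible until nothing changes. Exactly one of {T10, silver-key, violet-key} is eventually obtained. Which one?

Holding gold-permit and K19 grants K16 (A13).
Holding gold-permit and K16 grants black-code (A12).
Holding black-code and K19 grants green-clearance (A3).
Holding K16 and black-code grants C27 (A15).
Holding C27, black-code, and green-clearance grants amber-clearance (A6).
Holding C27 and amber-clearance grants black-clearance (A4).
Holding black-code and black-clearance grants C39 (A10).
Holding black-clearance and C39 grants T10 (A7).
violet-key would need T1 (A14), but T1 is never granted. silver-key would need C27 and T1 (A1), but T1 is never granted.

T10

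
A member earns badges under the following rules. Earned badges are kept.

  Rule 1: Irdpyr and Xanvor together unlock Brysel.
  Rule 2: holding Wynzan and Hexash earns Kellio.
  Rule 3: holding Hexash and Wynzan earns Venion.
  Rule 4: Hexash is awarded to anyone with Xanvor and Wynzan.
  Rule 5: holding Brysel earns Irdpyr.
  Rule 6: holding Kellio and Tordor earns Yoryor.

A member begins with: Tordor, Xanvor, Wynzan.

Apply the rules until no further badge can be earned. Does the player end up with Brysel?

Brysel would need Irdpyr and Xanvor (Rule 1), but Irdpyr is never earned.

No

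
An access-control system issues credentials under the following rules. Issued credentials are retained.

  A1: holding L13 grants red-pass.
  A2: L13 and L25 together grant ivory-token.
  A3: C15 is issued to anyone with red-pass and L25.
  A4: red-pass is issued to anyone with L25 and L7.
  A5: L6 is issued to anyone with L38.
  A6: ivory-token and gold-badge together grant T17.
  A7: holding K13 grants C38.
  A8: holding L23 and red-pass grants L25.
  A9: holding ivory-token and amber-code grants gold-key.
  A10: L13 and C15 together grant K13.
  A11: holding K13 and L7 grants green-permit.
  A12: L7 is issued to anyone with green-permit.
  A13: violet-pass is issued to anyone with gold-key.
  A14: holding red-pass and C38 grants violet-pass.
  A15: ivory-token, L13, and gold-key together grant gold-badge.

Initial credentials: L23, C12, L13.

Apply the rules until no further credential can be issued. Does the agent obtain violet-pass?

Yes

Holding L13 grants red-pass (A1).
Holding L23 and red-pass grants L25 (A8).
Holding red-pass and L25 grants C15 (A3).
Holding L13 and C15 grants K13 (A10).
Holding K13 grants C38 (A7).
Holding red-pass and C38 grants violet-pass (A14).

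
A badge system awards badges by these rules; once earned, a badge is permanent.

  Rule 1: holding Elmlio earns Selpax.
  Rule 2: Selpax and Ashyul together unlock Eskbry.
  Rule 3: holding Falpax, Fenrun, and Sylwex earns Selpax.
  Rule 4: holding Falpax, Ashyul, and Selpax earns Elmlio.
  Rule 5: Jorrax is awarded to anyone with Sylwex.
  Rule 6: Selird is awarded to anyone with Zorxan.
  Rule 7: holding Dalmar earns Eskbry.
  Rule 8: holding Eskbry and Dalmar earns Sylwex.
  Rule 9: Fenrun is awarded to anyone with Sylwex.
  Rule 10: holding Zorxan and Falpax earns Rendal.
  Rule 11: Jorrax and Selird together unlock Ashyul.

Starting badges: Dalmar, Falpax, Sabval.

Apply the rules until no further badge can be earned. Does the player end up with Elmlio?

Elmlio would need Falpax, Ashyul, and Selpax (Rule 4), but Ashyul is never earned.

No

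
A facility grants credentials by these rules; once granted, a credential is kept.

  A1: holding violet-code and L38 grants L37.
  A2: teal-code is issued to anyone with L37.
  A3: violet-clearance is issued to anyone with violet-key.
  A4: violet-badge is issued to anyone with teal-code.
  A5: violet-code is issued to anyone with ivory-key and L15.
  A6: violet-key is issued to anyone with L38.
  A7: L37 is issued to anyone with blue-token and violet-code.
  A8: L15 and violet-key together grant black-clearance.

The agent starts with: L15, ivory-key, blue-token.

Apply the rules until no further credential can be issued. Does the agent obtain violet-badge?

Holding ivory-key and L15 grants violet-code (A5).
Holding blue-token and violet-code grants L37 (A7).
Holding L37 grants teal-code (A2).
Holding teal-code grants violet-badge (A4).

Yes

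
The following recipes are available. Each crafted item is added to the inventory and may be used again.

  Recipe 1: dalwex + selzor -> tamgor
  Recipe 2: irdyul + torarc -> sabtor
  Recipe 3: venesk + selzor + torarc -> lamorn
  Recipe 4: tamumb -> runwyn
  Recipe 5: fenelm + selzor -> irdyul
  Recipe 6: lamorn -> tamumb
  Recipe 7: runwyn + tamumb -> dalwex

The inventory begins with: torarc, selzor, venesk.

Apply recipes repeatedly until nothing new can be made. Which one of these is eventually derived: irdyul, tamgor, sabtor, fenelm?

tamgor

venesk + selzor + torarc -> lamorn (Recipe 3).
lamorn -> tamumb (Recipe 6).
tamumb -> runwyn (Recipe 4).
runwyn + tamumb -> dalwex (Recipe 7).
Using Recipe 1, dalwex and selzor make tamgor.
irdyul would need fenelm and selzor (Recipe 5), but fenelm is never obtained. No rule produces fenelm, and it is not given. sabtor would need irdyul and torarc (Recipe 2), but irdyul is never obtained.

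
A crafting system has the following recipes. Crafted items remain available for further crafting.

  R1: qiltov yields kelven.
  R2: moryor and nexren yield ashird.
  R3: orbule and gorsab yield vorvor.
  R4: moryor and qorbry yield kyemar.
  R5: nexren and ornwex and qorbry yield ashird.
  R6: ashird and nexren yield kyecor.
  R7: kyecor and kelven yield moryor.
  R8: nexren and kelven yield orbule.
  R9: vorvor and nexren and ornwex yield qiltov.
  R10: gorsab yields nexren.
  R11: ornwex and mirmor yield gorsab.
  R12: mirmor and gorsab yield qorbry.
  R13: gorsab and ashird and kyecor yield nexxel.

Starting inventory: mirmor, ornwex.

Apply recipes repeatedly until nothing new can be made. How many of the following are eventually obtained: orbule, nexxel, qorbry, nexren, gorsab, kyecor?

5

ornwex and mirmor → gorsab (R11).
Using R12, mirmor and gorsab make qorbry.
gorsab → nexren (R10).
nexren and ornwex and qorbry → ashird (R5).
ashird and nexren → kyecor (R6).
gorsab and ashird and kyecor → nexxel (R13).
orbule would need nexren and kelven (R8), but kelven is never obtained.
nexxel: reached.
qorbry: reached.
nexren: reached.
gorsab: reached.
kyecor: reached.
Reached: nexxel, qorbry, nexren, gorsab, and kyecor — 5 of the 6.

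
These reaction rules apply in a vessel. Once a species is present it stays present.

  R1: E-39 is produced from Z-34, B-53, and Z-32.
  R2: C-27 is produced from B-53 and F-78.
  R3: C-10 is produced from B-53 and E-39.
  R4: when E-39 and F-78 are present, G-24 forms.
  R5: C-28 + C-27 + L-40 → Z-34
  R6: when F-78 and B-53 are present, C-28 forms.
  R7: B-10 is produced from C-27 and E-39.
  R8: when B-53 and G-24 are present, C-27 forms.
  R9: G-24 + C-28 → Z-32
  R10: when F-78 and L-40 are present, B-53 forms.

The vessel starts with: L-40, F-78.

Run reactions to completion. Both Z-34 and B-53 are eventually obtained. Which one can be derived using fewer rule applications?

B-53

B-53: F-78 and L-40 present → B-53 forms (R10). [1 rule application]
Z-34: F-78 and L-40 present → B-53 forms (R10). B-53 and F-78 present → C-27 forms (R2). F-78 and B-53 present → C-28 forms (R6). C-28, C-27, and L-40 present → Z-34 forms (R5). [4 rule applications]
B-53 needs fewer.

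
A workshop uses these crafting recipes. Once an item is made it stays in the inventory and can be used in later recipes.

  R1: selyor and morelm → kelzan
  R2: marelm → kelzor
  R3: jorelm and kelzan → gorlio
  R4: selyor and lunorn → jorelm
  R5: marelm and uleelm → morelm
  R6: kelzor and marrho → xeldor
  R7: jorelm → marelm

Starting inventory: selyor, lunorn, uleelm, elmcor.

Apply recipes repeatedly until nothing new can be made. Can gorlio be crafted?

selyor and lunorn → jorelm (R4).
jorelm → marelm (R7).
marelm and uleelm → morelm (R5).
selyor and morelm → kelzan (R1).
Using R3, jorelm and kelzan make gorlio.

Yes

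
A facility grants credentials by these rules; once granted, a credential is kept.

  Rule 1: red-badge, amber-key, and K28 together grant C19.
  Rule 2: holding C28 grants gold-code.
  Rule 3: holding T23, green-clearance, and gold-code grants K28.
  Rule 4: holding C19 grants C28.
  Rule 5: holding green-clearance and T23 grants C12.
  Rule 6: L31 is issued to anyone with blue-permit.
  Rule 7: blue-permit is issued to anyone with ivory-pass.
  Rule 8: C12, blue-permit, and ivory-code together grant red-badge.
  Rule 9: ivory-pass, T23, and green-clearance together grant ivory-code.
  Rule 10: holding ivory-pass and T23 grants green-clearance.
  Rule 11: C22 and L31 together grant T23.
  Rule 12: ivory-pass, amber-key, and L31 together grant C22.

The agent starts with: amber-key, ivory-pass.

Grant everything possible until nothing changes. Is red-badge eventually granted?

Yes

Holding ivory-pass grants blue-permit (Rule 7).
Holding blue-permit grants L31 (Rule 6).
Holding ivory-pass, amber-key, and L31 grants C22 (Rule 12).
Holding C22 and L31 grants T23 (Rule 11).
Holding ivory-pass and T23 grants green-clearance (Rule 10).
Holding green-clearance and T23 grants C12 (Rule 5).
Holding ivory-pass, T23, and green-clearance grants ivory-code (Rule 9).
Holding C12, blue-permit, and ivory-code grants red-badge (Rule 8).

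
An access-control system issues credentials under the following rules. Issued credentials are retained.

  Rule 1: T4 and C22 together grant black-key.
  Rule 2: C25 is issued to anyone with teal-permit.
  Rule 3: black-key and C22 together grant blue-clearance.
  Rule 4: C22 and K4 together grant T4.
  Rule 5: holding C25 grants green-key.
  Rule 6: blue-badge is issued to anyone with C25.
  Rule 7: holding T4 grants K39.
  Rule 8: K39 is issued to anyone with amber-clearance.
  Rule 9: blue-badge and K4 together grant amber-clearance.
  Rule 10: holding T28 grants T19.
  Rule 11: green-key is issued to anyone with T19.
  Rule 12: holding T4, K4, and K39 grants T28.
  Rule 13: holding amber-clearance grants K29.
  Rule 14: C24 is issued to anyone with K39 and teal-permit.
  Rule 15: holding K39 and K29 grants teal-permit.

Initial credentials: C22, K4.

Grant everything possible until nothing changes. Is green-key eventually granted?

Yes

Holding C22 and K4 grants T4 (Rule 4).
Holding T4 grants K39 (Rule 7).
Holding T4, K4, and K39 grants T28 (Rule 12).
Holding T28 grants T19 (Rule 10).
Holding T19 grants green-key (Rule 11).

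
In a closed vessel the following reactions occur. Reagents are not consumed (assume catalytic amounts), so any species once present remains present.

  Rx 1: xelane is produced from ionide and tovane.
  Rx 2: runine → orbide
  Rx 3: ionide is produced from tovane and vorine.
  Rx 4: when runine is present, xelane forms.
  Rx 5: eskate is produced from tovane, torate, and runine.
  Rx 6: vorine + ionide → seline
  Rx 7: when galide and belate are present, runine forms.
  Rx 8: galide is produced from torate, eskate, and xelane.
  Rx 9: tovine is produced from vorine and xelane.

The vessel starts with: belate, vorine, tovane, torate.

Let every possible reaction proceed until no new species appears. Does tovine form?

tovane and vorine present → ionide forms (Rx 3).
ionide and tovane present → xelane forms (Rx 1).
vorine and xelane present → tovine forms (Rx 9).

Yes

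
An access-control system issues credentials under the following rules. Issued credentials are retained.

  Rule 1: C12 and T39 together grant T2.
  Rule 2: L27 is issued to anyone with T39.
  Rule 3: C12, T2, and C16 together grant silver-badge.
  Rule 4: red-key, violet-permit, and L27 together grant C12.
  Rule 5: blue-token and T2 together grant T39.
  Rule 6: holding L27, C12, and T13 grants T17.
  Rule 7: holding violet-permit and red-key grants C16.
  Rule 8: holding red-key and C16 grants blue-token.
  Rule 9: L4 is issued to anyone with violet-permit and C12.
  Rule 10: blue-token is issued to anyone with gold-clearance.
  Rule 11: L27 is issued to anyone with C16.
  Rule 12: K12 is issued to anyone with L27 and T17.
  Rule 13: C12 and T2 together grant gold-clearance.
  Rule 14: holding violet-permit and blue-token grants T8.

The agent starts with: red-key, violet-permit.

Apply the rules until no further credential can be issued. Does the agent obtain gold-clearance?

No

gold-clearance would need C12 and T2 (Rule 13), but T2 is never granted.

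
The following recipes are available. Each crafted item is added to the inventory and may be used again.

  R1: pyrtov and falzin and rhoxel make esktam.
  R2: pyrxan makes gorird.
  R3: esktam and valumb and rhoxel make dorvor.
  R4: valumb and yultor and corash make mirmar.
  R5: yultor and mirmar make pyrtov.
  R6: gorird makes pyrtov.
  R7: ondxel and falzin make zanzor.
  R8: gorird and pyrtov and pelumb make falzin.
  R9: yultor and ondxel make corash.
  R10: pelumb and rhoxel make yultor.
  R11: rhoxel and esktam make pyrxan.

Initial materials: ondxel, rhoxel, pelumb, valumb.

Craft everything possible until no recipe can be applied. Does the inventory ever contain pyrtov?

Using R10, pelumb and rhoxel make yultor.
Using R9, yultor and ondxel make corash.
Using R4, valumb, yultor, and corash make mirmar.
yultor and mirmar → pyrtov (R5).

Yes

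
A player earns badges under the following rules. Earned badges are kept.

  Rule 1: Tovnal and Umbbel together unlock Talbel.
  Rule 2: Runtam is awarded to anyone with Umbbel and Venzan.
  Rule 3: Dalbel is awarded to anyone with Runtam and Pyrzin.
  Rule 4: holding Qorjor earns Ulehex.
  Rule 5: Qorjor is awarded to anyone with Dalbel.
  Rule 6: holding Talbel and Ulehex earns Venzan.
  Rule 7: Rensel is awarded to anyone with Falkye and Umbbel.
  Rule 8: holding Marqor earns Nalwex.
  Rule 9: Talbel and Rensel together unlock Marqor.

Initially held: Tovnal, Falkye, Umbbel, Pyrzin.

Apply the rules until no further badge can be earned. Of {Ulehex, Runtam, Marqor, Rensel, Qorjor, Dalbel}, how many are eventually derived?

2

With Tovnal and Umbbel, Talbel is earned (Rule 1).
With Falkye and Umbbel, Rensel is earned (Rule 7).
With Talbel and Rensel, Marqor is earned (Rule 9).
Ulehex would need Qorjor (Rule 4), but Qorjor is never earned.
Runtam would need Umbbel and Venzan (Rule 2), but Venzan is never earned.
Marqor: reached.
Rensel: reached.
Qorjor would need Dalbel (Rule 5), but Dalbel is never earned.
Dalbel would need Runtam and Pyrzin (Rule 3), but Runtam is never earned.
Reached: Marqor and Rensel — 2 of the 6.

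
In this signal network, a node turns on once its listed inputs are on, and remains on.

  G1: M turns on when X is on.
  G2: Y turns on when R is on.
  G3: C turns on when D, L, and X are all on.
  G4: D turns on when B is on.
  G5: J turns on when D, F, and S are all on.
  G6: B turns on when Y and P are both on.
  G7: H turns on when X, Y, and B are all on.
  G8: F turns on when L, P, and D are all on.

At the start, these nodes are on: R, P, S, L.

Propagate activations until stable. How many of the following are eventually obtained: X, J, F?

G2: R on → Y on.
Y and P are on, so B turns on (G6).
G4: B on → D on.
G8: L, P, and D on → F on.
G5: D, F, and S on → J on.
No rule produces X, and it is not given.
J: reached.
F: reached.
Reached: J and F — 2 of the 3.

2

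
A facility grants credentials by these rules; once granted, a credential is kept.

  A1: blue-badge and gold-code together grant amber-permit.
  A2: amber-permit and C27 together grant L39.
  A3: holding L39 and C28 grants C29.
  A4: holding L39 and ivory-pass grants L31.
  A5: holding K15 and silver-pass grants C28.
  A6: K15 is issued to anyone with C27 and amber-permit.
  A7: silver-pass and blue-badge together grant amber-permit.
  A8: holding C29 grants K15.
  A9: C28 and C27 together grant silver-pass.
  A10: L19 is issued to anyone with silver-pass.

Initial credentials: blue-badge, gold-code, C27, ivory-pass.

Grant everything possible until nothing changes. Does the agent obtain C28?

No

C28 would need K15 and silver-pass (A5), but silver-pass is never granted.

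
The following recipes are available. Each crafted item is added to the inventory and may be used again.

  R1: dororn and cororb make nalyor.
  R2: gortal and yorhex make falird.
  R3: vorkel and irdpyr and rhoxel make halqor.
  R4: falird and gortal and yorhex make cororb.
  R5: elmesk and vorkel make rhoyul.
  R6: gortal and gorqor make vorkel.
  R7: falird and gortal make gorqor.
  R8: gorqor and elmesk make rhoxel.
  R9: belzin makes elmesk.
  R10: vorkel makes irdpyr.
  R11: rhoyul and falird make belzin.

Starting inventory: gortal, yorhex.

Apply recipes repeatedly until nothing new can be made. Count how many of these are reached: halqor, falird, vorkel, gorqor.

gortal and yorhex → falird (R2).
falird and gortal → gorqor (R7).
gortal and gorqor → vorkel (R6).
halqor would need vorkel, irdpyr, and rhoxel (R3), but rhoxel is never obtained.
falird: reached.
vorkel: reached.
gorqor: reached.
Reached: falird, vorkel, and gorqor — 3 of the 4.

3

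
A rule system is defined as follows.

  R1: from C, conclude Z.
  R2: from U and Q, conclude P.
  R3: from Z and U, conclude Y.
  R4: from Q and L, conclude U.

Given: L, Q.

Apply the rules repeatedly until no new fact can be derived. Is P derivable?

Yes

Q and L hold, so U follows (R4).
From U and Q, R2 gives P.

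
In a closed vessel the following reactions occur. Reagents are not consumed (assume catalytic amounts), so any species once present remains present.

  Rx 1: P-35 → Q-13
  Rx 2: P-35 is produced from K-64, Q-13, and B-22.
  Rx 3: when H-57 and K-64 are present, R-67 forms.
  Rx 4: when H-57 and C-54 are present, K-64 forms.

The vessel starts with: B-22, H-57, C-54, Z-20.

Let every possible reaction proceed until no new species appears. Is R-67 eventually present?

H-57 and C-54 present → K-64 forms (Rx 4).
H-57 and K-64 present → R-67 forms (Rx 3).

Yes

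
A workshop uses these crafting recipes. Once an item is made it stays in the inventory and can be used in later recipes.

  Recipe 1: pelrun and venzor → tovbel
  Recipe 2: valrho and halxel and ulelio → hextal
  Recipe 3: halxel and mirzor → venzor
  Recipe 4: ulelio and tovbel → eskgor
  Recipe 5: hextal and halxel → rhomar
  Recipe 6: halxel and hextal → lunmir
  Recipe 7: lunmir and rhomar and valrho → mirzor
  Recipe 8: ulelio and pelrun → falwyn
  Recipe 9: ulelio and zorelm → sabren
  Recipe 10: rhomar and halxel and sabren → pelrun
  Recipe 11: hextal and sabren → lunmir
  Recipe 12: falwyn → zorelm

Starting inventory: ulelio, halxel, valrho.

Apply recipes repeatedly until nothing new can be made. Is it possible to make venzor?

Using Recipe 2, valrho, halxel, and ulelio make hextal.
Using Recipe 6, halxel and hextal make lunmir.
hextal and halxel → rhomar (Recipe 5).
Using Recipe 7, lunmir, rhomar, and valrho make mirzor.
halxel and mirzor → venzor (Recipe 3).

Yes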